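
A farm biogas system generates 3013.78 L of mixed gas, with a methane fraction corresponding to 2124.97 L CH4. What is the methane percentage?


CH4% = V_CH4 / V_total * 100
= 2124.97 / 3013.78 * 100
= 70.5085%

70.5085%


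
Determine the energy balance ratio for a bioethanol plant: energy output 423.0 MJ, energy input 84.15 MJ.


EROI = E_out / E_in
= 423.0 / 84.15
= 5.0267

5.0267


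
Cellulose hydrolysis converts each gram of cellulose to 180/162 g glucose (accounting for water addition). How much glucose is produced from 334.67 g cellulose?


glucose = cellulose * 180/162
= 334.67 * 180/162
= 371.8556 g

371.8556 g


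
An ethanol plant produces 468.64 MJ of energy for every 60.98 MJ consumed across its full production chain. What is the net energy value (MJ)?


NEV = E_out - E_in
= 468.64 - 60.98
= 407.6600 MJ

407.6600 MJ


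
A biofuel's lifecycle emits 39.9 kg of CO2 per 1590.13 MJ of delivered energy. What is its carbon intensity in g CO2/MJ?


CI = CO2 * 1000 / E
= 39.9 * 1000 / 1590.13
= 25.0923 g CO2/MJ

25.0923 g CO2/MJ


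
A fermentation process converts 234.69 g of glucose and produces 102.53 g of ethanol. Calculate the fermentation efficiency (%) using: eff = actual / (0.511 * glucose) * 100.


Fermentation efficiency = (actual / (0.511 * glucose)) * 100
= (102.53 / (0.511 * 234.69)) * 100
= 85.4940%

85.4940%


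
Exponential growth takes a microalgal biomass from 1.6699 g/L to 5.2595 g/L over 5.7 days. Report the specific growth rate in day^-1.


mu = ln(X2/X1) / dt
= ln(5.2595/1.6699) / 5.7
= 0.2013 per day

0.2013 per day


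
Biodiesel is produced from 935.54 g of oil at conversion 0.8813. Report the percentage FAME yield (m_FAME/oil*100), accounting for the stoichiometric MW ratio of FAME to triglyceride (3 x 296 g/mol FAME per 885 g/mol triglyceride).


m_FAME = oil * conv * (3 * 296 / 885) = oil * conv * (888/885)
= 935.54 * 0.8813 * 888 / 885
= 827.2863 g
Y = m_FAME / oil * 100 = conv * (888/885) * 100
= 0.8813 * 888 / 885 * 100
= 88.43%

88.43%


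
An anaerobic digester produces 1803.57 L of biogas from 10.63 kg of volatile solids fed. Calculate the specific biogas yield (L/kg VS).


Y = V / VS
= 1803.57 / 10.63
= 169.6679 L/kg VS

169.6679 L/kg VS


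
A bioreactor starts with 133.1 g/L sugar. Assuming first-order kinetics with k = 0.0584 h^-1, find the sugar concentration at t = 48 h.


S = S0 * exp(-k * t)
S = 133.1 * exp(-0.0584 * 48)
S = 8.0680 g/L

8.0680 g/L


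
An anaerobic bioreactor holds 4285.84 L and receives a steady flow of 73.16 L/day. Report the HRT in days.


HRT = V / Q
= 4285.84 / 73.16
= 58.5817 days

58.5817 days


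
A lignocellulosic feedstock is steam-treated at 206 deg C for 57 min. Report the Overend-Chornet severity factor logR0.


logR0 = log10(t * exp((T - 100) / 14.75))
= log10(57 * exp((206 - 100) / 14.75))
= 4.8769

4.8769


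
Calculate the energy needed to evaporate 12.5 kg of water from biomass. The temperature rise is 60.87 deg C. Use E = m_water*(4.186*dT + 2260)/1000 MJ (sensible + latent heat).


E = m_water * (4.186 * dT + 2260) / 1000
= 12.5 * (4.186 * 60.87 + 2260) / 1000
= 31.4350 MJ

31.4350 MJ


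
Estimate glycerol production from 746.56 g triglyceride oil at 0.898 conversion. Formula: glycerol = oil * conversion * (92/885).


glycerol = oil * conv * (92/885)
= 746.56 * 0.898 * 92 / 885
= 69.6924 g

69.6924 g


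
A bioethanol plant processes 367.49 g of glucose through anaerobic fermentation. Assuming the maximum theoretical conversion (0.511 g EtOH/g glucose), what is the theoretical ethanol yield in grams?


Theoretical ethanol yield: m_EtOH = 0.511 * m_glucose
m_EtOH = 0.511 * 367.49 = 187.7874 g

187.7874 g


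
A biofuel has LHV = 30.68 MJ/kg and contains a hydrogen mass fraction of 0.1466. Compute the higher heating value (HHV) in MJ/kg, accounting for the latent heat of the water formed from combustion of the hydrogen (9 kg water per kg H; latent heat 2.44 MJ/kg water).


HHV = LHV + H_frac * 9 * 2.44
= 30.68 + 0.1466 * 9 * 2.44
= 33.8993 MJ/kg

33.8993 MJ/kg


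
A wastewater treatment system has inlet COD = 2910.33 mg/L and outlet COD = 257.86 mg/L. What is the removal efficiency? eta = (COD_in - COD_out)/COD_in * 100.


eta = (COD_in - COD_out) / COD_in * 100
= (2910.33 - 257.86) / 2910.33 * 100
= 91.1398%

91.1398%


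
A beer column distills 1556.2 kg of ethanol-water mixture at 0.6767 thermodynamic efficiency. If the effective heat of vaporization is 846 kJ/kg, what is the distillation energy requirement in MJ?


E = m * 846 / (eta * 1000)
= 1556.2 * 846 / (0.6767 * 1000)
= 1945.5375 MJ

1945.5375 MJ


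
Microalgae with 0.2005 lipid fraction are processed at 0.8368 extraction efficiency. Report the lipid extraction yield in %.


Y = lipid_content * extraction_eff * 100
= 0.2005 * 0.8368 * 100
= 16.7778%

16.7778%


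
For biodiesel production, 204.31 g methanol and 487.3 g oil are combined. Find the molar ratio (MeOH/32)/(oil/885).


Molar ratio = n_MeOH / n_oil = (MeOH/32) / (oil/885) = (MeOH * 885) / (32 * oil)
= (204.31 * 885) / (32 * 487.3)
= 11.5954

11.5954


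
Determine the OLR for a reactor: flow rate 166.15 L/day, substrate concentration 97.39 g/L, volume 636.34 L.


OLR = Q * S / V
= 166.15 * 97.39 / 636.34
= 25.4288 g/L/day

25.4288 g/L/day


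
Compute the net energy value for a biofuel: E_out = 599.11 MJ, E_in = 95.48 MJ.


NEV = E_out - E_in
= 599.11 - 95.48
= 503.6300 MJ

503.6300 MJ


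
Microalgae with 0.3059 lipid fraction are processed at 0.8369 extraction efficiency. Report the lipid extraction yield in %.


Y = lipid_content * extraction_eff * 100
= 0.3059 * 0.8369 * 100
= 25.6008%

25.6008%


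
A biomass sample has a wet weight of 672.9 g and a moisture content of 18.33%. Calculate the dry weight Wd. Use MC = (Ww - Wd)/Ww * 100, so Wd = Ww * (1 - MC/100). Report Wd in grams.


Wd = Ww * (1 - MC/100)
= 672.9 * (1 - 18.33/100)
= 549.5574 g

549.5574 g


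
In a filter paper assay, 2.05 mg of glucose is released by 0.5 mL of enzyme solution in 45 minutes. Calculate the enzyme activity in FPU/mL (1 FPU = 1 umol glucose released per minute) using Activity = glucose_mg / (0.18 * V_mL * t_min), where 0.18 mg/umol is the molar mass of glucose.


Activity = glucose_mg / (0.18 mg/umol * V_mL * t_min)
= 2.05 / (0.18 * 0.5 * 45)
= 0.5062 FPU/mL

0.5062 FPU/mL


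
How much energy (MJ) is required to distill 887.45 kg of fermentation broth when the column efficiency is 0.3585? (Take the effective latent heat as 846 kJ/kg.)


E = m * 846 / (eta * 1000)
= 887.45 * 846 / (0.3585 * 1000)
= 2094.2335 MJ

2094.2335 MJ


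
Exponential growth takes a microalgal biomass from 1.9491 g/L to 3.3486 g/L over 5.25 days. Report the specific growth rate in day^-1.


mu = ln(X2/X1) / dt
= ln(3.3486/1.9491) / 5.25
= 0.1031 per day

0.1031 per day


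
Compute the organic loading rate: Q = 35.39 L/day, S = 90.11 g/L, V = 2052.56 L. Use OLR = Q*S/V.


OLR = Q * S / V
= 35.39 * 90.11 / 2052.56
= 1.5537 g/L/day

1.5537 g/L/day


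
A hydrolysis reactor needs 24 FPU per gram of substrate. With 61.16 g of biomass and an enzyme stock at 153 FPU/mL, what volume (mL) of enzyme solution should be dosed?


V = dosage * m_sub / activity
V = 24 * 61.16 / 153
V = 9.5937 mL

9.5937 mL


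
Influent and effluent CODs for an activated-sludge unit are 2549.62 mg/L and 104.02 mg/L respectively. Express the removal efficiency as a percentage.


eta = (COD_in - COD_out) / COD_in * 100
= (2549.62 - 104.02) / 2549.62 * 100
= 95.9202%

95.9202%


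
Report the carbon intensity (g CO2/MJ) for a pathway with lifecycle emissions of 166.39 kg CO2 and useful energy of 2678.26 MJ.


CI = CO2 * 1000 / E
= 166.39 * 1000 / 2678.26
= 62.1262 g CO2/MJ

62.1262 g CO2/MJ


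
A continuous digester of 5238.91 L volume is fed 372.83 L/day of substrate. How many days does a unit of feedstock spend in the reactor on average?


HRT = V / Q
= 5238.91 / 372.83
= 14.0517 days

14.0517 days


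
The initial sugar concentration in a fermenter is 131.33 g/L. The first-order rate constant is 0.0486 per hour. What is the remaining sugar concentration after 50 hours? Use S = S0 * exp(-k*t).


S = S0 * exp(-k * t)
S = 131.33 * exp(-0.0486 * 50)
S = 11.5619 g/L

11.5619 g/L


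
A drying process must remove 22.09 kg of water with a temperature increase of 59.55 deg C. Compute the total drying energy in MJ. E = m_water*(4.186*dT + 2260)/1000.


E = m_water * (4.186 * dT + 2260) / 1000
= 22.09 * (4.186 * 59.55 + 2260) / 1000
= 55.4299 MJ

55.4299 MJ


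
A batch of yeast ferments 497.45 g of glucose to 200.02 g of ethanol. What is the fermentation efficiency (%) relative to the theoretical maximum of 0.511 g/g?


Fermentation efficiency = (actual / (0.511 * glucose)) * 100
= (200.02 / (0.511 * 497.45)) * 100
= 78.6870%

78.6870%


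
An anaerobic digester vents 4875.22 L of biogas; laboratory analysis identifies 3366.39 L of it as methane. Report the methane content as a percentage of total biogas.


CH4% = V_CH4 / V_total * 100
= 3366.39 / 4875.22 * 100
= 69.0510%

69.0510%


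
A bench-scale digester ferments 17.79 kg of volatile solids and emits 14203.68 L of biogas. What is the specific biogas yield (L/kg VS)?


Y = V / VS
= 14203.68 / 17.79
= 798.4081 L/kg VS

798.4081 L/kg VS


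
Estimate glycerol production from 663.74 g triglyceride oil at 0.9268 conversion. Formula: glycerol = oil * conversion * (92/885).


glycerol = oil * conv * (92/885)
= 663.74 * 0.9268 * 92 / 885
= 63.9482 g

63.9482 g


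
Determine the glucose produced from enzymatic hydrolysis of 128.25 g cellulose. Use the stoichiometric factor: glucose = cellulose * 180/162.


glucose = cellulose * 180/162
= 128.25 * 180/162
= 142.5000 g

142.5000 g


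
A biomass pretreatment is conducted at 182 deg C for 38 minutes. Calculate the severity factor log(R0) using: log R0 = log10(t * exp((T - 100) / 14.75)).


logR0 = log10(t * exp((T - 100) / 14.75))
= log10(38 * exp((182 - 100) / 14.75))
= 3.9942

3.9942


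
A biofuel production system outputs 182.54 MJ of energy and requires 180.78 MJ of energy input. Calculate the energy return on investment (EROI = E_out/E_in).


EROI = E_out / E_in
= 182.54 / 180.78
= 1.0097

1.0097


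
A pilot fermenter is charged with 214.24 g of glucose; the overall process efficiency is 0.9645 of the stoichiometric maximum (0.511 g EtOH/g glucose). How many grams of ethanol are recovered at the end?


Actual ethanol: m = 0.511 * 214.24 * 0.9645
m = 105.5902 g

105.5902 g


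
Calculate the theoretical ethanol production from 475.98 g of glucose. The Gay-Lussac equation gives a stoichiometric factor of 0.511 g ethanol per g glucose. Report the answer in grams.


Theoretical ethanol yield: m_EtOH = 0.511 * m_glucose
m_EtOH = 0.511 * 475.98 = 243.2258 g

243.2258 g


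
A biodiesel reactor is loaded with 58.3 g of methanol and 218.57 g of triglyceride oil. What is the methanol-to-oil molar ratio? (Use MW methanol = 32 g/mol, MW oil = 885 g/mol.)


Molar ratio = n_MeOH / n_oil = (MeOH/32) / (oil/885) = (MeOH * 885) / (32 * oil)
= (58.3 * 885) / (32 * 218.57)
= 7.3769

7.3769


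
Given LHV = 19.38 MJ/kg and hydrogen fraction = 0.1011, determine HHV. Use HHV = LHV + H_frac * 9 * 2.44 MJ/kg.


HHV = LHV + H_frac * 9 * 2.44
= 19.38 + 0.1011 * 9 * 2.44
= 21.6002 MJ/kg

21.6002 MJ/kg


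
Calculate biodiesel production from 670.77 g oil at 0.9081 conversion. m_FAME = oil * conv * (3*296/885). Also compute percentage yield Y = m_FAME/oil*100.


m_FAME = oil * conv * (3 * 296 / 885) = oil * conv * (888/885)
= 670.77 * 0.9081 * 888 / 885
= 611.1911 g
Y = m_FAME / oil * 100 = conv * (888/885) * 100
= 0.9081 * 888 / 885 * 100
= 91.12%

611.1911 g FAME; Y = 91.12%


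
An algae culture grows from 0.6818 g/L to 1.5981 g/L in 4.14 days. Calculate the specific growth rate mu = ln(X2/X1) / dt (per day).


mu = ln(X2/X1) / dt
= ln(1.5981/0.6818) / 4.14
= 0.2058 per day

0.2058 per day


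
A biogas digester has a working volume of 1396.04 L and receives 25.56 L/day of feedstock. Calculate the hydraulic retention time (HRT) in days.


HRT = V / Q
= 1396.04 / 25.56
= 54.6182 days

54.6182 days


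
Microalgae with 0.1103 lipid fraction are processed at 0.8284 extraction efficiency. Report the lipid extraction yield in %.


Y = lipid_content * extraction_eff * 100
= 0.1103 * 0.8284 * 100
= 9.1373%

9.1373%


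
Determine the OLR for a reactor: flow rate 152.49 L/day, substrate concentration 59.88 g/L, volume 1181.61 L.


OLR = Q * S / V
= 152.49 * 59.88 / 1181.61
= 7.7277 g/L/day

7.7277 g/L/day


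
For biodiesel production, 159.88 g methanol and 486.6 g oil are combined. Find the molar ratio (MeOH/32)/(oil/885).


Molar ratio = n_MeOH / n_oil = (MeOH/32) / (oil/885) = (MeOH * 885) / (32 * oil)
= (159.88 * 885) / (32 * 486.6)
= 9.0869

9.0869


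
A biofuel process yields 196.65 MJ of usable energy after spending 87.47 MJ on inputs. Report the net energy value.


NEV = E_out - E_in
= 196.65 - 87.47
= 109.1800 MJ

109.1800 MJ


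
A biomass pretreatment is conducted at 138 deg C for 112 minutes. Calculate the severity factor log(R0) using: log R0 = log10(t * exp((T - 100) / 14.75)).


logR0 = log10(t * exp((T - 100) / 14.75))
= log10(112 * exp((138 - 100) / 14.75))
= 3.1681

3.1681


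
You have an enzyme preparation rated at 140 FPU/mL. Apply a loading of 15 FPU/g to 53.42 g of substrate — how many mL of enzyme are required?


V = dosage * m_sub / activity
V = 15 * 53.42 / 140
V = 5.7236 mL

5.7236 mL


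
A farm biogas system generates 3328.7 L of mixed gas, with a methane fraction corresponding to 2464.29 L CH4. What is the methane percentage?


CH4% = V_CH4 / V_total * 100
= 2464.29 / 3328.7 * 100
= 74.0316%

74.0316%


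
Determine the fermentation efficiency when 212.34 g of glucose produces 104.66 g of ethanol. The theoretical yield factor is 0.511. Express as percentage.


Fermentation efficiency = (actual / (0.511 * glucose)) * 100
= (104.66 / (0.511 * 212.34)) * 100
= 96.4557%

96.4557%


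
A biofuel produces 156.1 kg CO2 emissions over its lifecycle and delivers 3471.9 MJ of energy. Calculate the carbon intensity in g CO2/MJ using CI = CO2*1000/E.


CI = CO2 * 1000 / E
= 156.1 * 1000 / 3471.9
= 44.9610 g CO2/MJ

44.9610 g CO2/MJ


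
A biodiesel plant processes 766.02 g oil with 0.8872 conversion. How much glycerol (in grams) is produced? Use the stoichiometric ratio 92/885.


glycerol = oil * conv * (92/885)
= 766.02 * 0.8872 * 92 / 885
= 70.6490 g

70.6490 g


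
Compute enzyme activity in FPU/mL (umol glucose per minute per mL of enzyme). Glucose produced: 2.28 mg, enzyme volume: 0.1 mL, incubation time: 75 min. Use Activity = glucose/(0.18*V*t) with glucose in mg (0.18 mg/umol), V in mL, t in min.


Activity = glucose_mg / (0.18 mg/umol * V_mL * t_min)
= 2.28 / (0.18 * 0.1 * 75)
= 1.6889 FPU/mL

1.6889 FPU/mL


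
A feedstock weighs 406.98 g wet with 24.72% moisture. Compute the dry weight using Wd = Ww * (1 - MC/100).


Wd = Ww * (1 - MC/100)
= 406.98 * (1 - 24.72/100)
= 306.3745 g

306.3745 g


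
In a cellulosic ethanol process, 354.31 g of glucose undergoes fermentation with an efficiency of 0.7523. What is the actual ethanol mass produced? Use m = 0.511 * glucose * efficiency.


Actual ethanol: m = 0.511 * 354.31 * 0.7523
m = 136.2057 g

136.2057 g


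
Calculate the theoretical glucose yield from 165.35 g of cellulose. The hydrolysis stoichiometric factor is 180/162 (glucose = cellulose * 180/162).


glucose = cellulose * 180/162
= 165.35 * 180/162
= 183.7222 g

183.7222 g


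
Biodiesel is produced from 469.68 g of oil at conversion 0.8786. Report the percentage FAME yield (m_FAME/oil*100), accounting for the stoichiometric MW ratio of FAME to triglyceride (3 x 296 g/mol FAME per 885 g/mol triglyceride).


m_FAME = oil * conv * (3 * 296 / 885) = oil * conv * (888/885)
= 469.68 * 0.8786 * 888 / 885
= 414.0597 g
Y = m_FAME / oil * 100 = conv * (888/885) * 100
= 0.8786 * 888 / 885 * 100
= 88.16%

88.16%


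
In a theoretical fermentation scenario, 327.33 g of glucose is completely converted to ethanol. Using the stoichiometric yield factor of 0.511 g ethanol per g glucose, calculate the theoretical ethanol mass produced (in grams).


Theoretical ethanol yield: m_EtOH = 0.511 * m_glucose
m_EtOH = 0.511 * 327.33 = 167.2656 g

167.2656 g


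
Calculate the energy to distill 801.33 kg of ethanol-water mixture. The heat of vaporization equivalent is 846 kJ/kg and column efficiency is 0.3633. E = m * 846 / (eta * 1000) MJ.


E = m * 846 / (eta * 1000)
= 801.33 * 846 / (0.3633 * 1000)
= 1866.0203 MJ

1866.0203 MJ


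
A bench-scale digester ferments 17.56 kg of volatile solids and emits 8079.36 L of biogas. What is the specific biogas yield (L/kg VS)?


Y = V / VS
= 8079.36 / 17.56
= 460.1002 L/kg VS

460.1002 L/kg VS


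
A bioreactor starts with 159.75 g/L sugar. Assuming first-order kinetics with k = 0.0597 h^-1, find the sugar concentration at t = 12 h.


S = S0 * exp(-k * t)
S = 159.75 * exp(-0.0597 * 12)
S = 78.0391 g/L

78.0391 g/L


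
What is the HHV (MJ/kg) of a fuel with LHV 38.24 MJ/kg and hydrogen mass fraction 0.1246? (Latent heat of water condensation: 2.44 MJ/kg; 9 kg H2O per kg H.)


HHV = LHV + H_frac * 9 * 2.44
= 38.24 + 0.1246 * 9 * 2.44
= 40.9762 MJ/kg

40.9762 MJ/kg


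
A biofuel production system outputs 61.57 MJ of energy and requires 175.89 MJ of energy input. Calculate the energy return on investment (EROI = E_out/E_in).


EROI = E_out / E_in
= 61.57 / 175.89
= 0.3500

0.3500


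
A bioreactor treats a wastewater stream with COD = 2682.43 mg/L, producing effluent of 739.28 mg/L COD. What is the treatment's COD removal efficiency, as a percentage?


eta = (COD_in - COD_out) / COD_in * 100
= (2682.43 - 739.28) / 2682.43 * 100
= 72.4399%

72.4399%


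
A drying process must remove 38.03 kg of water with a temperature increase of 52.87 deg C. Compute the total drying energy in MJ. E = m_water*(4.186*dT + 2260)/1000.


E = m_water * (4.186 * dT + 2260) / 1000
= 38.03 * (4.186 * 52.87 + 2260) / 1000
= 94.3644 MJ

94.3644 MJ


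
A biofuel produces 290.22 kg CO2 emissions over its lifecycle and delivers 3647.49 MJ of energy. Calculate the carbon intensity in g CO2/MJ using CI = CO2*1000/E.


CI = CO2 * 1000 / E
= 290.22 * 1000 / 3647.49
= 79.5670 g CO2/MJ

79.5670 g CO2/MJ


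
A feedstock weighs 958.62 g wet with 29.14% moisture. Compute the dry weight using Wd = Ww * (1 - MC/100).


Wd = Ww * (1 - MC/100)
= 958.62 * (1 - 29.14/100)
= 679.2781 g

679.2781 g


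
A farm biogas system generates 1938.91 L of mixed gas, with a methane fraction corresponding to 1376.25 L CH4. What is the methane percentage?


CH4% = V_CH4 / V_total * 100
= 1376.25 / 1938.91 * 100
= 70.9806%

70.9806%


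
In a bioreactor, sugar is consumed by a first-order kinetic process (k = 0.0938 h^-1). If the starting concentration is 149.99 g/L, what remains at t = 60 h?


S = S0 * exp(-k * t)
S = 149.99 * exp(-0.0938 * 60)
S = 0.5393 g/L

0.5393 g/L


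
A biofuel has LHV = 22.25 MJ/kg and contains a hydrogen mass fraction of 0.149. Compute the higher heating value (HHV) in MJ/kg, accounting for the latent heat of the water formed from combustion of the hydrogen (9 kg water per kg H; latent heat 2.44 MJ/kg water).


HHV = LHV + H_frac * 9 * 2.44
= 22.25 + 0.149 * 9 * 2.44
= 25.5220 MJ/kg

25.5220 MJ/kg


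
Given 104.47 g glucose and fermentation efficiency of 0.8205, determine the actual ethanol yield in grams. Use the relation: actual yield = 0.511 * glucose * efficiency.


Actual ethanol: m = 0.511 * 104.47 * 0.8205
m = 43.8017 g

43.8017 g


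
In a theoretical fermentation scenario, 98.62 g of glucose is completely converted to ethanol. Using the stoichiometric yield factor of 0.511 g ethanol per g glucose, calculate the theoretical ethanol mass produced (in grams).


Theoretical ethanol yield: m_EtOH = 0.511 * m_glucose
m_EtOH = 0.511 * 98.62 = 50.3948 g

50.3948 g


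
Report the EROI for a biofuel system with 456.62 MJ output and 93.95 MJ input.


EROI = E_out / E_in
= 456.62 / 93.95
= 4.8602

4.8602


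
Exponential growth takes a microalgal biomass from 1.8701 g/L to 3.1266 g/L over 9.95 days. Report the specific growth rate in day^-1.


mu = ln(X2/X1) / dt
= ln(3.1266/1.8701) / 9.95
= 0.0517 per day

0.0517 per day


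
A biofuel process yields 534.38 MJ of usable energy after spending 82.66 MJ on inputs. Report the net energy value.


NEV = E_out - E_in
= 534.38 - 82.66
= 451.7200 MJ

451.7200 MJ


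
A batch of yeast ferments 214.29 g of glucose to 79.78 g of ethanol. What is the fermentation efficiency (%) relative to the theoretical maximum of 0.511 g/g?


Fermentation efficiency = (actual / (0.511 * glucose)) * 100
= (79.78 / (0.511 * 214.29)) * 100
= 72.8570%

72.8570%


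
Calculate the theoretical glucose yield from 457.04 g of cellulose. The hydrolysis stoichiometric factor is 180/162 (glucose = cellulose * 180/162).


glucose = cellulose * 180/162
= 457.04 * 180/162
= 507.8222 g

507.8222 g


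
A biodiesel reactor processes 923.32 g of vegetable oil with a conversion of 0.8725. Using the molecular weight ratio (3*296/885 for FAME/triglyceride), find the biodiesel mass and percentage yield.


m_FAME = oil * conv * (3 * 296 / 885) = oil * conv * (888/885)
= 923.32 * 0.8725 * 888 / 885
= 808.3275 g
Y = m_FAME / oil * 100 = conv * (888/885) * 100
= 0.8725 * 888 / 885 * 100
= 87.55%

808.3275 g FAME; Y = 87.55%


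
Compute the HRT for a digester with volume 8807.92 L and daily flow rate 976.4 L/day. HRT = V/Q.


HRT = V / Q
= 8807.92 / 976.4
= 9.0208 days

9.0208 days


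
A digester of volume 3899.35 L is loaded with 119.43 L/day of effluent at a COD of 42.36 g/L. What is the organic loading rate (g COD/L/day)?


OLR = Q * S / V
= 119.43 * 42.36 / 3899.35
= 1.2974 g/L/day

1.2974 g/L/day


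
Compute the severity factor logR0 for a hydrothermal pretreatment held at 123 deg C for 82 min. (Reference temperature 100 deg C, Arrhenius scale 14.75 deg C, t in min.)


logR0 = log10(t * exp((T - 100) / 14.75))
= log10(82 * exp((123 - 100) / 14.75))
= 2.5910

2.5910


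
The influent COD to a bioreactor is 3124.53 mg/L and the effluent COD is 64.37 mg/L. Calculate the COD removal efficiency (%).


eta = (COD_in - COD_out) / COD_in * 100
= (3124.53 - 64.37) / 3124.53 * 100
= 97.9399%

97.9399%


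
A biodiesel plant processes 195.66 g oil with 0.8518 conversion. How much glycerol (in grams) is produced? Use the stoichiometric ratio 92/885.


glycerol = oil * conv * (92/885)
= 195.66 * 0.8518 * 92 / 885
= 17.3254 g

17.3254 g


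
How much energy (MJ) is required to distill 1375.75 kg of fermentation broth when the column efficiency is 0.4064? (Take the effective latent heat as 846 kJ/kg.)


E = m * 846 / (eta * 1000)
= 1375.75 * 846 / (0.4064 * 1000)
= 2863.8890 MJ

2863.8890 MJ


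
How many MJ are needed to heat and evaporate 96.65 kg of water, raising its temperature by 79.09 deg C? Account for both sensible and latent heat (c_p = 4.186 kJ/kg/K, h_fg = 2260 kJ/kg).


E = m_water * (4.186 * dT + 2260) / 1000
= 96.65 * (4.186 * 79.09 + 2260) / 1000
= 250.4270 MJ

250.4270 MJ


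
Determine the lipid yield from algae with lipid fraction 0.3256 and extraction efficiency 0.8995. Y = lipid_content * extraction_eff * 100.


Y = lipid_content * extraction_eff * 100
= 0.3256 * 0.8995 * 100
= 29.2877%

29.2877%


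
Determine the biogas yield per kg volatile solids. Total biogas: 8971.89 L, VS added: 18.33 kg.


Y = V / VS
= 8971.89 / 18.33
= 489.4648 L/kg VS

489.4648 L/kg VS


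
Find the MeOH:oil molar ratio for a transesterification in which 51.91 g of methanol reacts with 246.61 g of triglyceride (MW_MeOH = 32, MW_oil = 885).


Molar ratio = n_MeOH / n_oil = (MeOH/32) / (oil/885) = (MeOH * 885) / (32 * oil)
= (51.91 * 885) / (32 * 246.61)
= 5.8215

5.8215


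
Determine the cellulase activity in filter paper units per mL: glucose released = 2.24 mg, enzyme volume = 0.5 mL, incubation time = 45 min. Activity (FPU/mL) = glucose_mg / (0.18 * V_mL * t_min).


Activity = glucose_mg / (0.18 mg/umol * V_mL * t_min)
= 2.24 / (0.18 * 0.5 * 45)
= 0.5531 FPU/mL

0.5531 FPU/mL


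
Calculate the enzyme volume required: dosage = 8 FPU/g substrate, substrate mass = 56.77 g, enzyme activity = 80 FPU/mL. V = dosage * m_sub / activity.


V = dosage * m_sub / activity
V = 8 * 56.77 / 80
V = 5.6770 mL

5.6770 mL


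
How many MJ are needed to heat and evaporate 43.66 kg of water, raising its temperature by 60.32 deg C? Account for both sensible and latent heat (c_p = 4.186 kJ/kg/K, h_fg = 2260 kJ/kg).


E = m_water * (4.186 * dT + 2260) / 1000
= 43.66 * (4.186 * 60.32 + 2260) / 1000
= 109.6957 MJ

109.6957 MJ


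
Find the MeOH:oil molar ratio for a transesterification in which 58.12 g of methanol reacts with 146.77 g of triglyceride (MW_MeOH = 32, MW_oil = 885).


Molar ratio = n_MeOH / n_oil = (MeOH/32) / (oil/885) = (MeOH * 885) / (32 * oil)
= (58.12 * 885) / (32 * 146.77)
= 10.9517

10.9517


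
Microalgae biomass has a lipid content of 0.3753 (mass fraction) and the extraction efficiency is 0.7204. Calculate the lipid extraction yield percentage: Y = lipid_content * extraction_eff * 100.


Y = lipid_content * extraction_eff * 100
= 0.3753 * 0.7204 * 100
= 27.0366%

27.0366%


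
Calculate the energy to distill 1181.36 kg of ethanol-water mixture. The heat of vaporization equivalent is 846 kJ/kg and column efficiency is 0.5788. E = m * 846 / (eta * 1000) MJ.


E = m * 846 / (eta * 1000)
= 1181.36 * 846 / (0.5788 * 1000)
= 1726.7287 MJ

1726.7287 MJ


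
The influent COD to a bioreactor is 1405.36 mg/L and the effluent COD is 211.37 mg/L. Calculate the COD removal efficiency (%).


eta = (COD_in - COD_out) / COD_in * 100
= (1405.36 - 211.37) / 1405.36 * 100
= 84.9597%

84.9597%


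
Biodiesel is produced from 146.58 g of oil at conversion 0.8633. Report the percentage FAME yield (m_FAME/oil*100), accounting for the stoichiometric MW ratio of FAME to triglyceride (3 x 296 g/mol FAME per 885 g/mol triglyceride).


m_FAME = oil * conv * (3 * 296 / 885) = oil * conv * (888/885)
= 146.58 * 0.8633 * 888 / 885
= 126.9715 g
Y = m_FAME / oil * 100 = conv * (888/885) * 100
= 0.8633 * 888 / 885 * 100
= 86.62%

86.62%


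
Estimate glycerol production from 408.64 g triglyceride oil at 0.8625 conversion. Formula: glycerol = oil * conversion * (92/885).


glycerol = oil * conv * (92/885)
= 408.64 * 0.8625 * 92 / 885
= 36.6391 g

36.6391 g


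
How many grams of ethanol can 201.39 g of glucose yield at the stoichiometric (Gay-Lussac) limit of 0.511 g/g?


Theoretical ethanol yield: m_EtOH = 0.511 * m_glucose
m_EtOH = 0.511 * 201.39 = 102.9103 g

102.9103 g


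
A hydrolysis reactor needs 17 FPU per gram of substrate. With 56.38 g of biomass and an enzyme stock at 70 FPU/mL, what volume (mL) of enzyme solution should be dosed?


V = dosage * m_sub / activity
V = 17 * 56.38 / 70
V = 13.6923 mL

13.6923 mL


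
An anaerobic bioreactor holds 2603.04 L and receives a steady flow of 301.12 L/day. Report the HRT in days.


HRT = V / Q
= 2603.04 / 301.12
= 8.6445 days

8.6445 days


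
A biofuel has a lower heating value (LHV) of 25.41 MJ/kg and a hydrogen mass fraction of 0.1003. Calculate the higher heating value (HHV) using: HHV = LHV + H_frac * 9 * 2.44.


HHV = LHV + H_frac * 9 * 2.44
= 25.41 + 0.1003 * 9 * 2.44
= 27.6126 MJ/kg

27.6126 MJ/kg


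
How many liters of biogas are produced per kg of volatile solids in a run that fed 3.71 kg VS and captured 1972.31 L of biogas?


Y = V / VS
= 1972.31 / 3.71
= 531.6199 L/kg VS

531.6199 L/kg VS


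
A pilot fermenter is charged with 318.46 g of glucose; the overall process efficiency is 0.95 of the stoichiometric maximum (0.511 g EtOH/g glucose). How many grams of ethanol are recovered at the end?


Actual ethanol: m = 0.511 * 318.46 * 0.95
m = 154.5964 g

154.5964 g


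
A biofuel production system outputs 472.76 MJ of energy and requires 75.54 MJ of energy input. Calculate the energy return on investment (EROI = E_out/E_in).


EROI = E_out / E_in
= 472.76 / 75.54
= 6.2584

6.2584


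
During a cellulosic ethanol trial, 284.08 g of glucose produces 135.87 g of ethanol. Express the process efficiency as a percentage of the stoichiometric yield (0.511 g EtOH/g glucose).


Fermentation efficiency = (actual / (0.511 * glucose)) * 100
= (135.87 / (0.511 * 284.08)) * 100
= 93.5970%

93.5970%


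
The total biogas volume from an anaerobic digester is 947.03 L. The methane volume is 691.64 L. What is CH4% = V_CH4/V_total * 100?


CH4% = V_CH4 / V_total * 100
= 691.64 / 947.03 * 100
= 73.0325%

73.0325%


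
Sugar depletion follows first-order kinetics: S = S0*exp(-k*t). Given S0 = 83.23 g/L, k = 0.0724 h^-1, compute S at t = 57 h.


S = S0 * exp(-k * t)
S = 83.23 * exp(-0.0724 * 57)
S = 1.3429 g/L

1.3429 g/L


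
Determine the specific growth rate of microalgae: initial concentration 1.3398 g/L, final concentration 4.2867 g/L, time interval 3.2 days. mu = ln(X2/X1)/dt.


mu = ln(X2/X1) / dt
= ln(4.2867/1.3398) / 3.2
= 0.3634 per day

0.3634 per day


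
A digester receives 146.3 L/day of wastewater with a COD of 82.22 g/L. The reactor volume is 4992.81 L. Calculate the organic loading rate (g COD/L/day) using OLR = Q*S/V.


OLR = Q * S / V
= 146.3 * 82.22 / 4992.81
= 2.4092 g/L/day

2.4092 g/L/day


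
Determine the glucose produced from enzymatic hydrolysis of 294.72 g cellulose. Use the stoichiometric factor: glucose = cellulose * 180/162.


glucose = cellulose * 180/162
= 294.72 * 180/162
= 327.4667 g

327.4667 g


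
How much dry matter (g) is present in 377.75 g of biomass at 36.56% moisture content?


Wd = Ww * (1 - MC/100)
= 377.75 * (1 - 36.56/100)
= 239.6446 g

239.6446 g


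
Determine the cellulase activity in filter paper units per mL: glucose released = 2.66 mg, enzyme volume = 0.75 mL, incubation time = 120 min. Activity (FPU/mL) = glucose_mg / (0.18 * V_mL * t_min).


Activity = glucose_mg / (0.18 mg/umol * V_mL * t_min)
= 2.66 / (0.18 * 0.75 * 120)
= 0.1642 FPU/mL

0.1642 FPU/mL


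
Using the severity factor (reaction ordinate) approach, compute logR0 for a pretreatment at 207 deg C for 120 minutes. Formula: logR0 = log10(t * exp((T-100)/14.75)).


logR0 = log10(t * exp((T - 100) / 14.75))
= log10(120 * exp((207 - 100) / 14.75))
= 5.2297

5.2297


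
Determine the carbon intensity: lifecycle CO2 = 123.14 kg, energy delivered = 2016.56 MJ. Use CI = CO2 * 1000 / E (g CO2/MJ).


CI = CO2 * 1000 / E
= 123.14 * 1000 / 2016.56
= 61.0644 g CO2/MJ

61.0644 g CO2/MJ


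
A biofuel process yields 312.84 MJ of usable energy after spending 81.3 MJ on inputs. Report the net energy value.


NEV = E_out - E_in
= 312.84 - 81.3
= 231.5400 MJ

231.5400 MJ


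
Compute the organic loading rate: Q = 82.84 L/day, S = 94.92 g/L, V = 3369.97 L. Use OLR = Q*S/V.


OLR = Q * S / V
= 82.84 * 94.92 / 3369.97
= 2.3333 g/L/day

2.3333 g/L/day


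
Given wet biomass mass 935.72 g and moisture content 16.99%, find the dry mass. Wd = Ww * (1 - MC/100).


Wd = Ww * (1 - MC/100)
= 935.72 * (1 - 16.99/100)
= 776.7412 g

776.7412 g


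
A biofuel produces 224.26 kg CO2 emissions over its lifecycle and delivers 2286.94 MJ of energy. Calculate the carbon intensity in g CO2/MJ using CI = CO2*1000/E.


CI = CO2 * 1000 / E
= 224.26 * 1000 / 2286.94
= 98.0612 g CO2/MJ

98.0612 g CO2/MJ


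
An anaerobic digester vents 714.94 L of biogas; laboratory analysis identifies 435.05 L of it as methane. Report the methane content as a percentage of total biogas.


CH4% = V_CH4 / V_total * 100
= 435.05 / 714.94 * 100
= 60.8513%

60.8513%


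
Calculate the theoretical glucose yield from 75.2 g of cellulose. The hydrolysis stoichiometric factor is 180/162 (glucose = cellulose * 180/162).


glucose = cellulose * 180/162
= 75.2 * 180/162
= 83.5556 g

83.5556 g


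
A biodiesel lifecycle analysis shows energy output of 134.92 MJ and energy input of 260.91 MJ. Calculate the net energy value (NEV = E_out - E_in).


NEV = E_out - E_in
= 134.92 - 260.91
= -125.9900 MJ

-125.9900 MJ


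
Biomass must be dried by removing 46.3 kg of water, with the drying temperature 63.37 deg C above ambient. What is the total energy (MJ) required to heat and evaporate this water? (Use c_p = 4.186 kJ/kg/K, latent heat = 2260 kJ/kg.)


E = m_water * (4.186 * dT + 2260) / 1000
= 46.3 * (4.186 * 63.37 + 2260) / 1000
= 116.9199 MJ

116.9199 MJ


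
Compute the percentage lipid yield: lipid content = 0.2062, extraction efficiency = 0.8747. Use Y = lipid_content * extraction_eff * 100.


Y = lipid_content * extraction_eff * 100
= 0.2062 * 0.8747 * 100
= 18.0363%

18.0363%


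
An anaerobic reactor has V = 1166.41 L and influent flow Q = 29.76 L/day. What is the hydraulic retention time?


HRT = V / Q
= 1166.41 / 29.76
= 39.1939 days

39.1939 days


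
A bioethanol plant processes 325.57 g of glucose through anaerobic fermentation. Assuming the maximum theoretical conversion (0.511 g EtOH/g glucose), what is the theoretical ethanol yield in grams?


Theoretical ethanol yield: m_EtOH = 0.511 * m_glucose
m_EtOH = 0.511 * 325.57 = 166.3663 g

166.3663 g


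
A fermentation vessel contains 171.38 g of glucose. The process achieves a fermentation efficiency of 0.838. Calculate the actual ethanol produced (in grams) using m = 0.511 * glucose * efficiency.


Actual ethanol: m = 0.511 * 171.38 * 0.838
m = 73.3880 g

73.3880 g


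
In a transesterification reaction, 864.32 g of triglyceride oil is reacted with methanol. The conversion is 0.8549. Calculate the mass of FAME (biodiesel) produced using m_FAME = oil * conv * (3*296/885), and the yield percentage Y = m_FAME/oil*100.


m_FAME = oil * conv * (3 * 296 / 885) = oil * conv * (888/885)
= 864.32 * 0.8549 * 888 / 885
= 741.4119 g
Y = m_FAME / oil * 100 = conv * (888/885) * 100
= 0.8549 * 888 / 885 * 100
= 85.78%

741.4119 g FAME; Y = 85.78%


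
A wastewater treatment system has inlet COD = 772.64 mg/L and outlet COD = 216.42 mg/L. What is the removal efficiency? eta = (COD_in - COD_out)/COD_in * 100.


eta = (COD_in - COD_out) / COD_in * 100
= (772.64 - 216.42) / 772.64 * 100
= 71.9895%

71.9895%


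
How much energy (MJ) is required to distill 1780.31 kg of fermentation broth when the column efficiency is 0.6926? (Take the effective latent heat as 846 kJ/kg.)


E = m * 846 / (eta * 1000)
= 1780.31 * 846 / (0.6926 * 1000)
= 2174.6206 MJ

2174.6206 MJ


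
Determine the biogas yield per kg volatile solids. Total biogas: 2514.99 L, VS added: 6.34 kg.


Y = V / VS
= 2514.99 / 6.34
= 396.6861 L/kg VS

396.6861 L/kg VS


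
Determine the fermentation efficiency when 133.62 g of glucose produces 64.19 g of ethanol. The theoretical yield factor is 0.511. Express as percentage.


Fermentation efficiency = (actual / (0.511 * glucose)) * 100
= (64.19 / (0.511 * 133.62)) * 100
= 94.0102%

94.0102%


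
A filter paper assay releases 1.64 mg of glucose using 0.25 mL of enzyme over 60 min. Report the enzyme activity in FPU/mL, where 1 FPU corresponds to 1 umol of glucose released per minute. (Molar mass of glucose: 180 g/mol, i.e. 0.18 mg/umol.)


Activity = glucose_mg / (0.18 mg/umol * V_mL * t_min)
= 1.64 / (0.18 * 0.25 * 60)
= 0.6074 FPU/mL

0.6074 FPU/mL


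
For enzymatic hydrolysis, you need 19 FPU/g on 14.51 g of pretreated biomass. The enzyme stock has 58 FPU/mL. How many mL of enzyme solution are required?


V = dosage * m_sub / activity
V = 19 * 14.51 / 58
V = 4.7533 mL

4.7533 mL


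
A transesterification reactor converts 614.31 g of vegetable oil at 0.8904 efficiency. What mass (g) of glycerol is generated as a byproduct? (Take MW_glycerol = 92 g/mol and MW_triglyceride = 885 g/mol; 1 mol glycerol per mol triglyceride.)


glycerol = oil * conv * (92/885)
= 614.31 * 0.8904 * 92 / 885
= 56.8614 g

56.8614 g


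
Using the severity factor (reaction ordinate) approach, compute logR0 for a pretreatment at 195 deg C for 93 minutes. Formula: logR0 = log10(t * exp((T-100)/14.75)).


logR0 = log10(t * exp((T - 100) / 14.75))
= log10(93 * exp((195 - 100) / 14.75))
= 4.7656

4.7656


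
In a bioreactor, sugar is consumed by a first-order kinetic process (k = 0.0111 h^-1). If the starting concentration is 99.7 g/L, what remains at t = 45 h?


S = S0 * exp(-k * t)
S = 99.7 * exp(-0.0111 * 45)
S = 60.5013 g/L

60.5013 g/L


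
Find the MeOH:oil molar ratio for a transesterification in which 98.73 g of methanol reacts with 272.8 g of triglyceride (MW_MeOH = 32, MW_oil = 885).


Molar ratio = n_MeOH / n_oil = (MeOH/32) / (oil/885) = (MeOH * 885) / (32 * oil)
= (98.73 * 885) / (32 * 272.8)
= 10.0092

10.0092


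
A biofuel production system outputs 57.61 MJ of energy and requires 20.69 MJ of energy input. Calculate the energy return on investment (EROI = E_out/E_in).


EROI = E_out / E_in
= 57.61 / 20.69
= 2.7844

2.7844


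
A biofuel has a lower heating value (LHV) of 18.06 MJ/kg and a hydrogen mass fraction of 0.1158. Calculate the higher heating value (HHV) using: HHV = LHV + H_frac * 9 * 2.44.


HHV = LHV + H_frac * 9 * 2.44
= 18.06 + 0.1158 * 9 * 2.44
= 20.6030 MJ/kg

20.6030 MJ/kg


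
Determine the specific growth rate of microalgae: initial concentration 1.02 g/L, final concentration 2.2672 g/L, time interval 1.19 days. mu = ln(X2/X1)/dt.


mu = ln(X2/X1) / dt
= ln(2.2672/1.02) / 1.19
= 0.6712 per day

0.6712 per day


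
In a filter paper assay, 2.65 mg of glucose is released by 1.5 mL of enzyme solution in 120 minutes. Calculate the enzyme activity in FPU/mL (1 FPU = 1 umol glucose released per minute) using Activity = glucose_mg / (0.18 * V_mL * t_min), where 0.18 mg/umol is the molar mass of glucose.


Activity = glucose_mg / (0.18 mg/umol * V_mL * t_min)
= 2.65 / (0.18 * 1.5 * 120)
= 0.0818 FPU/mL

0.0818 FPU/mL


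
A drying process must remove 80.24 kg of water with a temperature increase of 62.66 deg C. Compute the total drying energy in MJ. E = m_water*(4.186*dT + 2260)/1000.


E = m_water * (4.186 * dT + 2260) / 1000
= 80.24 * (4.186 * 62.66 + 2260) / 1000
= 202.3889 MJ

202.3889 MJ


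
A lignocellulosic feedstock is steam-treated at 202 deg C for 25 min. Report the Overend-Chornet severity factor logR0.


logR0 = log10(t * exp((T - 100) / 14.75))
= log10(25 * exp((202 - 100) / 14.75))
= 4.4012

4.4012


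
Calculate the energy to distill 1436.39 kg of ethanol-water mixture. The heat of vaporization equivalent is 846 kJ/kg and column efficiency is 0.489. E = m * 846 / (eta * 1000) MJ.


E = m * 846 / (eta * 1000)
= 1436.39 * 846 / (0.489 * 1000)
= 2485.0428 MJ

2485.0428 MJ


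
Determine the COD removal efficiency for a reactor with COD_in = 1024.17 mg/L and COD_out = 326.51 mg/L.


eta = (COD_in - COD_out) / COD_in * 100
= (1024.17 - 326.51) / 1024.17 * 100
= 68.1196%

68.1196%


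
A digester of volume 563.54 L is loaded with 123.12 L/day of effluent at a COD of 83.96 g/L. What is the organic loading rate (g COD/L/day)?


OLR = Q * S / V
= 123.12 * 83.96 / 563.54
= 18.3433 g/L/day

18.3433 g/L/day


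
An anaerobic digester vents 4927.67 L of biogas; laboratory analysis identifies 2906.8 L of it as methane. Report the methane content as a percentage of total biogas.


CH4% = V_CH4 / V_total * 100
= 2906.8 / 4927.67 * 100
= 58.9893%

58.9893%


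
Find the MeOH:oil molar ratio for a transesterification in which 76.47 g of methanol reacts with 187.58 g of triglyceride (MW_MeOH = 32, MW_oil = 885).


Molar ratio = n_MeOH / n_oil = (MeOH/32) / (oil/885) = (MeOH * 885) / (32 * oil)
= (76.47 * 885) / (32 * 187.58)
= 11.2745

11.2745
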